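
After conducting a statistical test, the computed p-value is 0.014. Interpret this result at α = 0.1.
Since p = 0.014 < α = 0.1, reject H₀.
There is sufficient evidence to reject the null hypothesis; the result is statistically significant at the 0.1 level.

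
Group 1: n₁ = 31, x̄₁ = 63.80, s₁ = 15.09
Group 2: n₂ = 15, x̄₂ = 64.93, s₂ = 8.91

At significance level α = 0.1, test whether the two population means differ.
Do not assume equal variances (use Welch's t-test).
Welch's two-sample t-test:
H₀: μ₁ = μ₂
H₁: μ₁ ≠ μ₂
s₁²/n₁ = 15.09²/31 = 7.3454,  s₂²/n₂ = 8.91²/15 = 5.2925
SE = √(s₁²/n₁ + s₂²/n₂) = √(7.3454 + 5.2925) = 3.5550
df (Welch-Satterthwaite) = (s₁²/n₁ + s₂²/n₂)² / [(s₁²/n₁)²/(n₁-1) + (s₂²/n₂)²/(n₂-1)] ≈ 42.04
t = (x̄₁ - x̄₂) / SE = (63.80 - 64.93) / 3.5550 = -1.13 / 3.5550 = -0.318
p-value = 0.7522

Since p-value > α = 0.1, we fail to reject H₀.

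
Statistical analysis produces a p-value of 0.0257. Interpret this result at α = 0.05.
Since p = 0.0257 < α = 0.05, reject H₀.
There is sufficient evidence to reject the null hypothesis; the result is statistically significant at the 0.05 level.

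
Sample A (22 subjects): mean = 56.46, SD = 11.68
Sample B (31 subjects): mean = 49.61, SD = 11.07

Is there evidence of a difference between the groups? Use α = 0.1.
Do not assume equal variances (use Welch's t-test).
Welch's two-sample t-test:
H₀: μ₁ = μ₂
H₁: μ₁ ≠ μ₂
s₁²/n₁ = 11.68²/22 = 6.2010,  s₂²/n₂ = 11.07²/31 = 3.9531
SE = √(s₁²/n₁ + s₂²/n₂) = √(6.2010 + 3.9531) = 3.1865
df (Welch-Satterthwaite) = (s₁²/n₁ + s₂²/n₂)² / [(s₁²/n₁)²/(n₁-1) + (s₂²/n₂)²/(n₂-1)] ≈ 43.84
t = (x̄₁ - x̄₂) / SE = (56.46 - 49.61) / 3.1865 = 6.85 / 3.1865 = 2.150
p-value = 0.0371

Since p-value < α = 0.1, we reject H₀.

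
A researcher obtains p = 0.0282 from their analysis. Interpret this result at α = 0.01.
Since p = 0.0282 > α = 0.01, fail to reject H₀.
There is insufficient evidence to reject the null hypothesis; the result is not statistically significant at the 0.01 level.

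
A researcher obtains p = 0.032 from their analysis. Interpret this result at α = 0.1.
Since p = 0.032 < α = 0.1, reject H₀.
There is sufficient evidence to reject the null hypothesis; the result is statistically significant at the 0.1 level.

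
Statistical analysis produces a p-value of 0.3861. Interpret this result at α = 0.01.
Since p = 0.3861 > α = 0.01, fail to reject H₀.
There is insufficient evidence to reject the null hypothesis; the result is not statistically significant at the 0.01 level.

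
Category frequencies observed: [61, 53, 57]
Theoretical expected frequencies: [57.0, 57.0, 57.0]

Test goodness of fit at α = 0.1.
Chi-square goodness of fit test:
H₀: observed counts match expected distribution
H₁: observed counts differ from expected distribution
df = k - 1 = 2
χ² = Σ(O - E)²/E
   = (61 - 57.0)²/57.0 + (53 - 57.0)²/57.0 + (57 - 57.0)²/57.0
   = 0.281 + 0.281 + 0.000
   = 0.56
p-value = 0.7553

Since p-value > α = 0.1, we fail to reject H₀.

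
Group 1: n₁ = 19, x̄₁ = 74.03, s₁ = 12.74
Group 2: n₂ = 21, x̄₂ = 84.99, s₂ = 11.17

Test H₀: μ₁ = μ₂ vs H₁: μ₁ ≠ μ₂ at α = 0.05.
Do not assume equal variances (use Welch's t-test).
Welch's two-sample t-test:
H₀: μ₁ = μ₂
H₁: μ₁ ≠ μ₂
s₁²/n₁ = 12.74²/19 = 8.5425,  s₂²/n₂ = 11.17²/21 = 5.9414
SE = √(s₁²/n₁ + s₂²/n₂) = √(8.5425 + 5.9414) = 3.8058
df (Welch-Satterthwaite) = (s₁²/n₁ + s₂²/n₂)² / [(s₁²/n₁)²/(n₁-1) + (s₂²/n₂)²/(n₂-1)] ≈ 36.05
t = (x̄₁ - x̄₂) / SE = (74.03 - 84.99) / 3.8058 = -10.96 / 3.8058 = -2.880
p-value = 0.0067

Since p-value < α = 0.05, we reject H₀.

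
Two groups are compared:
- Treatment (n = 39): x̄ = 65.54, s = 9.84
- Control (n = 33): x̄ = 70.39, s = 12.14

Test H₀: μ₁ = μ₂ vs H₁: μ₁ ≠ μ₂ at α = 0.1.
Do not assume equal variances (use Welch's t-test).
Welch's two-sample t-test:
H₀: μ₁ = μ₂
H₁: μ₁ ≠ μ₂
s₁²/n₁ = 9.84²/39 = 2.4827,  s₂²/n₂ = 12.14²/33 = 4.4660
SE = √(s₁²/n₁ + s₂²/n₂) = √(2.4827 + 4.4660) = 2.6360
df (Welch-Satterthwaite) = (s₁²/n₁ + s₂²/n₂)² / [(s₁²/n₁)²/(n₁-1) + (s₂²/n₂)²/(n₂-1)] ≈ 61.47
t = (x̄₁ - x̄₂) / SE = (65.54 - 70.39) / 2.6360 = -4.85 / 2.6360 = -1.840
p-value = 0.0706

Since p-value < α = 0.1, we reject H₀.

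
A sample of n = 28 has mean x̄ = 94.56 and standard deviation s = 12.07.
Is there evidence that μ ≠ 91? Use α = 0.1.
One-sample t-test:
H₀: μ = 91
H₁: μ ≠ 91
df = n - 1 = 27
t = (x̄ - μ₀) / (s/√n) = (94.56 - 91) / (12.07/√28) = 1.561
p-value = 0.1302

Since p-value > α = 0.1, we fail to reject H₀.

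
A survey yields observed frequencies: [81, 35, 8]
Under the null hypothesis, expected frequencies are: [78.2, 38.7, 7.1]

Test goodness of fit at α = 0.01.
Chi-square goodness of fit test:
H₀: observed counts match expected distribution
H₁: observed counts differ from expected distribution
df = k - 1 = 2
χ² = Σ(O - E)²/E
   = (81 - 78.2)²/78.2 + (35 - 38.7)²/38.7 + (8 - 7.1)²/7.1
   = 0.100 + 0.354 + 0.114
   = 0.57
p-value = 0.7527

Since p-value > α = 0.01, we fail to reject H₀.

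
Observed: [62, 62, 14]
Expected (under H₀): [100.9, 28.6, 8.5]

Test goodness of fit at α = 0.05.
Chi-square goodness of fit test:
H₀: observed counts match expected distribution
H₁: observed counts differ from expected distribution
df = k - 1 = 2
χ² = Σ(O - E)²/E
   = (62 - 100.9)²/100.9 + (62 - 28.6)²/28.6 + (14 - 8.5)²/8.5
   = 14.997 + 39.006 + 3.559
   = 57.56
p-value < 0.0001

Since p-value < α = 0.05, we reject H₀.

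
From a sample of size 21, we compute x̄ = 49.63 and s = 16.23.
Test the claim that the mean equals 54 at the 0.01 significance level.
One-sample t-test:
H₀: μ = 54
H₁: μ ≠ 54
df = n - 1 = 20
t = (x̄ - μ₀) / (s/√n) = (49.63 - 54) / (16.23/√21) = -1.234
p-value = 0.2316

Since p-value > α = 0.01, we fail to reject H₀.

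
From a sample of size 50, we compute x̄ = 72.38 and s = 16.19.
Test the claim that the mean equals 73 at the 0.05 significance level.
One-sample t-test:
H₀: μ = 73
H₁: μ ≠ 73
df = n - 1 = 49
t = (x̄ - μ₀) / (s/√n) = (72.38 - 73) / (16.19/√50) = -0.271
p-value = 0.7877

Since p-value > α = 0.05, we fail to reject H₀.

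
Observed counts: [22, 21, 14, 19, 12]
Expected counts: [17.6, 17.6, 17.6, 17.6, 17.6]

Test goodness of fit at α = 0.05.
Chi-square goodness of fit test:
H₀: observed counts match expected distribution
H₁: observed counts differ from expected distribution
df = k - 1 = 4
χ² = Σ(O - E)²/E
   = (22 - 17.6)²/17.6 + (21 - 17.6)²/17.6 + (14 - 17.6)²/17.6 + (19 - 17.6)²/17.6 + (12 - 17.6)²/17.6
   = 1.100 + 0.657 + 0.736 + 0.111 + 1.782
   = 4.39
p-value = 0.3562

Since p-value > α = 0.05, we fail to reject H₀.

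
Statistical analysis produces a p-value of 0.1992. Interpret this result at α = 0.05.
Since p = 0.1992 > α = 0.05, fail to reject H₀.
There is insufficient evidence to reject the null hypothesis; the result is not statistically significant at the 0.05 level.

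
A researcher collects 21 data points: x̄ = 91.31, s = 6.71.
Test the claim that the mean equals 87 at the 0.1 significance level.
One-sample t-test:
H₀: μ = 87
H₁: μ ≠ 87
df = n - 1 = 20
t = (x̄ - μ₀) / (s/√n) = (91.31 - 87) / (6.71/√21) = 2.944
p-value = 0.0080

Since p-value < α = 0.1, we reject H₀.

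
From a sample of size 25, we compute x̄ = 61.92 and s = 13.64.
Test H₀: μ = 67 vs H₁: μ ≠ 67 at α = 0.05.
One-sample t-test:
H₀: μ = 67
H₁: μ ≠ 67
df = n - 1 = 24
t = (x̄ - μ₀) / (s/√n) = (61.92 - 67) / (13.64/√25) = -1.862
p-value = 0.0749

Since p-value > α = 0.05, we fail to reject H₀.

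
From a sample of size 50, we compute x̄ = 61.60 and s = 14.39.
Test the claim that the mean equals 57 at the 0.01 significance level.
One-sample t-test:
H₀: μ = 57
H₁: μ ≠ 57
df = n - 1 = 49
t = (x̄ - μ₀) / (s/√n) = (61.60 - 57) / (14.39/√50) = 2.260
p-value = 0.0283

Since p-value > α = 0.01, we fail to reject H₀.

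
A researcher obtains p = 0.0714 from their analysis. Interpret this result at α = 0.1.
Since p = 0.0714 < α = 0.1, reject H₀.
There is sufficient evidence to reject the null hypothesis; the result is statistically significant at the 0.1 level.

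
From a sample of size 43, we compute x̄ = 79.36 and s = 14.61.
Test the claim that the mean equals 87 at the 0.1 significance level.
One-sample t-test:
H₀: μ = 87
H₁: μ ≠ 87
df = n - 1 = 42
t = (x̄ - μ₀) / (s/√n) = (79.36 - 87) / (14.61/√43) = -3.429
p-value = 0.0014

Since p-value < α = 0.1, we reject H₀.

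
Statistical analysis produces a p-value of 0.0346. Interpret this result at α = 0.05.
Since p = 0.0346 < α = 0.05, reject H₀.
There is sufficient evidence to reject the null hypothesis; the result is statistically significant at the 0.05 level.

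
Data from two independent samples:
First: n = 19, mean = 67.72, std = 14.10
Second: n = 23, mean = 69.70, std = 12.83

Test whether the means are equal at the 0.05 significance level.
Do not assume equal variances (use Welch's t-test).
Welch's two-sample t-test:
H₀: μ₁ = μ₂
H₁: μ₁ ≠ μ₂
s₁²/n₁ = 14.10²/19 = 10.4637,  s₂²/n₂ = 12.83²/23 = 7.1569
SE = √(s₁²/n₁ + s₂²/n₂) = √(10.4637 + 7.1569) = 4.1977
df (Welch-Satterthwaite) = (s₁²/n₁ + s₂²/n₂)² / [(s₁²/n₁)²/(n₁-1) + (s₂²/n₂)²/(n₂-1)] ≈ 36.91
t = (x̄₁ - x̄₂) / SE = (67.72 - 69.70) / 4.1977 = -1.98 / 4.1977 = -0.472
p-value = 0.6399

Since p-value > α = 0.05, we fail to reject H₀.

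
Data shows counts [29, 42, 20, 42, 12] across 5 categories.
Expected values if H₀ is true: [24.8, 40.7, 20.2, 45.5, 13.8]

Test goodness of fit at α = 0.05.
Chi-square goodness of fit test:
H₀: observed counts match expected distribution
H₁: observed counts differ from expected distribution
df = k - 1 = 4
χ² = Σ(O - E)²/E
   = (29 - 24.8)²/24.8 + (42 - 40.7)²/40.7 + (20 - 20.2)²/20.2 + (42 - 45.5)²/45.5 + (12 - 13.8)²/13.8
   = 0.711 + 0.042 + 0.002 + 0.269 + 0.235
   = 1.26
p-value = 0.8683

Since p-value > α = 0.05, we fail to reject H₀.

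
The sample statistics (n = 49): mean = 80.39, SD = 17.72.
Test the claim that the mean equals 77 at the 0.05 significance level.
One-sample t-test:
H₀: μ = 77
H₁: μ ≠ 77
df = n - 1 = 48
t = (x̄ - μ₀) / (s/√n) = (80.39 - 77) / (17.72/√49) = 1.339
p-value = 0.1868

Since p-value > α = 0.05, we fail to reject H₀.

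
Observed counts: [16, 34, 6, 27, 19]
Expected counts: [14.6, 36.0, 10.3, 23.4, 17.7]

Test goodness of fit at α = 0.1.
Chi-square goodness of fit test:
H₀: observed counts match expected distribution
H₁: observed counts differ from expected distribution
df = k - 1 = 4
χ² = Σ(O - E)²/E
   = (16 - 14.6)²/14.6 + (34 - 36.0)²/36.0 + (6 - 10.3)²/10.3 + (27 - 23.4)²/23.4 + (19 - 17.7)²/17.7
   = 0.134 + 0.111 + 1.795 + 0.554 + 0.095
   = 2.69
p-value = 0.6110

Since p-value > α = 0.1, we fail to reject H₀.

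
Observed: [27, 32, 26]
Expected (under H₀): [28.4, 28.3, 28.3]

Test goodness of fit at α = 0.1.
Chi-square goodness of fit test:
H₀: observed counts match expected distribution
H₁: observed counts differ from expected distribution
df = k - 1 = 2
χ² = Σ(O - E)²/E
   = (27 - 28.4)²/28.4 + (32 - 28.3)²/28.3 + (26 - 28.3)²/28.3
   = 0.069 + 0.484 + 0.187
   = 0.74
p-value = 0.6908

Since p-value > α = 0.1, we fail to reject H₀.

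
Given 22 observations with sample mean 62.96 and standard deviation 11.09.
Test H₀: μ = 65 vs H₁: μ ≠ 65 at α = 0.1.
One-sample t-test:
H₀: μ = 65
H₁: μ ≠ 65
df = n - 1 = 21
t = (x̄ - μ₀) / (s/√n) = (62.96 - 65) / (11.09/√22) = -0.863
p-value = 0.3980

Since p-value > α = 0.1, we fail to reject H₀.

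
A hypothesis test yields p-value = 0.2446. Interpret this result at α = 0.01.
Since p = 0.2446 > α = 0.01, fail to reject H₀.
There is insufficient evidence to reject the null hypothesis; the result is not statistically significant at the 0.01 level.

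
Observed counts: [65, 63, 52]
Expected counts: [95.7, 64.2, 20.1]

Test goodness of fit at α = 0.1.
Chi-square goodness of fit test:
H₀: observed counts match expected distribution
H₁: observed counts differ from expected distribution
df = k - 1 = 2
χ² = Σ(O - E)²/E
   = (65 - 95.7)²/95.7 + (63 - 64.2)²/64.2 + (52 - 20.1)²/20.1
   = 9.848 + 0.022 + 50.627
   = 60.50
p-value < 0.0001

Since p-value < α = 0.1, we reject H₀.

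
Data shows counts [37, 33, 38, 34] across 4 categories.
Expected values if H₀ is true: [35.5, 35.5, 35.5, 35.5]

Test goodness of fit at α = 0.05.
Chi-square goodness of fit test:
H₀: observed counts match expected distribution
H₁: observed counts differ from expected distribution
df = k - 1 = 3
χ² = Σ(O - E)²/E
   = (37 - 35.5)²/35.5 + (33 - 35.5)²/35.5 + (38 - 35.5)²/35.5 + (34 - 35.5)²/35.5
   = 0.063 + 0.176 + 0.176 + 0.063
   = 0.48
p-value = 0.9235

Since p-value > α = 0.05, we fail to reject H₀.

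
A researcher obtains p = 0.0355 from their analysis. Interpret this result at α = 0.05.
Since p = 0.0355 < α = 0.05, reject H₀.
There is sufficient evidence to reject the null hypothesis; the result is statistically significant at the 0.05 level.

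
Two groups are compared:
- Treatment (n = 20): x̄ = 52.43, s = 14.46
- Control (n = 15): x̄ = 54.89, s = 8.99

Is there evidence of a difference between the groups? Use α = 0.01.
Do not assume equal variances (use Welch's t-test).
Welch's two-sample t-test:
H₀: μ₁ = μ₂
H₁: μ₁ ≠ μ₂
s₁²/n₁ = 14.46²/20 = 10.4546,  s₂²/n₂ = 8.99²/15 = 5.3880
SE = √(s₁²/n₁ + s₂²/n₂) = √(10.4546 + 5.3880) = 3.9803
df (Welch-Satterthwaite) = (s₁²/n₁ + s₂²/n₂)² / [(s₁²/n₁)²/(n₁-1) + (s₂²/n₂)²/(n₂-1)] ≈ 32.07
t = (x̄₁ - x̄₂) / SE = (52.43 - 54.89) / 3.9803 = -2.46 / 3.9803 = -0.618
p-value = 0.5409

Since p-value > α = 0.01, we fail to reject H₀.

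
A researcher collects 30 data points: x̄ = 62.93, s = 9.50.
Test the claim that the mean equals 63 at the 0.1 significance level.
One-sample t-test:
H₀: μ = 63
H₁: μ ≠ 63
df = n - 1 = 29
t = (x̄ - μ₀) / (s/√n) = (62.93 - 63) / (9.50/√30) = -0.040
p-value = 0.9681

Since p-value > α = 0.1, we fail to reject H₀.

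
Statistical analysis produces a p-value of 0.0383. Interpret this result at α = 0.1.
Since p = 0.0383 < α = 0.1, reject H₀.
There is sufficient evidence to reject the null hypothesis; the result is statistically significant at the 0.1 level.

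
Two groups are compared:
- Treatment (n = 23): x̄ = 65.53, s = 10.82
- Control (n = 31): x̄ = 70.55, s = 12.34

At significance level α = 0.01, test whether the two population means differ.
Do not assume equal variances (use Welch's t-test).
Welch's two-sample t-test:
H₀: μ₁ = μ₂
H₁: μ₁ ≠ μ₂
s₁²/n₁ = 10.82²/23 = 5.0901,  s₂²/n₂ = 12.34²/31 = 4.9121
SE = √(s₁²/n₁ + s₂²/n₂) = √(5.0901 + 4.9121) = 3.1626
df (Welch-Satterthwaite) = (s₁²/n₁ + s₂²/n₂)² / [(s₁²/n₁)²/(n₁-1) + (s₂²/n₂)²/(n₂-1)] ≈ 50.48
t = (x̄₁ - x̄₂) / SE = (65.53 - 70.55) / 3.1626 = -5.02 / 3.1626 = -1.587
p-value = 0.1187

Since p-value > α = 0.01, we fail to reject H₀.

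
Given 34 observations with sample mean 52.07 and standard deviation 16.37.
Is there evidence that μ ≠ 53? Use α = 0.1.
One-sample t-test:
H₀: μ = 53
H₁: μ ≠ 53
df = n - 1 = 33
t = (x̄ - μ₀) / (s/√n) = (52.07 - 53) / (16.37/√34) = -0.331
p-value = 0.7425

Since p-value > α = 0.1, we fail to reject H₀.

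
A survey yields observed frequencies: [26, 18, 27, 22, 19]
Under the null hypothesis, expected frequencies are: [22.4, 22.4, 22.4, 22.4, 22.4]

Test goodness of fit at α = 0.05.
Chi-square goodness of fit test:
H₀: observed counts match expected distribution
H₁: observed counts differ from expected distribution
df = k - 1 = 4
χ² = Σ(O - E)²/E
   = (26 - 22.4)²/22.4 + (18 - 22.4)²/22.4 + (27 - 22.4)²/22.4 + (22 - 22.4)²/22.4 + (19 - 22.4)²/22.4
   = 0.579 + 0.864 + 0.945 + 0.007 + 0.516
   = 2.91
p-value = 0.5729

Since p-value > α = 0.05, we fail to reject H₀.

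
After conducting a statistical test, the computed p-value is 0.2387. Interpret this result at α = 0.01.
Since p = 0.2387 > α = 0.01, fail to reject H₀.
There is insufficient evidence to reject the null hypothesis; the result is not statistically significant at the 0.01 level.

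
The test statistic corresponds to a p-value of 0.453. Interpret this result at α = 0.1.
Since p = 0.453 > α = 0.1, fail to reject H₀.
There is insufficient evidence to reject the null hypothesis; the result is not statistically significant at the 0.1 level.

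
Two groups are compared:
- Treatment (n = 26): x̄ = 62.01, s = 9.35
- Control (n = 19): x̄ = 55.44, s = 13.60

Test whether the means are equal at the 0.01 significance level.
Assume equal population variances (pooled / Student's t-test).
Student's two-sample t-test (equal variances):
H₀: μ₁ = μ₂
H₁: μ₁ ≠ μ₂
df = n₁ + n₂ - 2 = 43
Pooled variance s_p² = [(n₁-1)s₁² + (n₂-1)s₂²] / (n₁ + n₂ - 2) = [(25)(9.35²) + (18)(13.60²)] / 43 = 128.2522
SE = √(s_p²(1/n₁ + 1/n₂)) = √(128.2522 × (1/26 + 1/19)) = 3.4180
t = (x̄₁ - x̄₂) / SE = (62.01 - 55.44) / 3.4180 = 6.57 / 3.4180 = 1.922
p-value = 0.0612

Since p-value > α = 0.01, we fail to reject H₀.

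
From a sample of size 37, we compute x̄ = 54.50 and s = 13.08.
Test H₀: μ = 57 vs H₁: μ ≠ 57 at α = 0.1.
One-sample t-test:
H₀: μ = 57
H₁: μ ≠ 57
df = n - 1 = 36
t = (x̄ - μ₀) / (s/√n) = (54.50 - 57) / (13.08/√37) = -1.163
p-value = 0.2526

Since p-value > α = 0.1, we fail to reject H₀.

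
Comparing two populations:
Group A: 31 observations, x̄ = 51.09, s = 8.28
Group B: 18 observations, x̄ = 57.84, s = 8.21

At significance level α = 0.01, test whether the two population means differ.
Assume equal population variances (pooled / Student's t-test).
Student's two-sample t-test (equal variances):
H₀: μ₁ = μ₂
H₁: μ₁ ≠ μ₂
df = n₁ + n₂ - 2 = 47
Pooled variance s_p² = [(n₁-1)s₁² + (n₂-1)s₂²] / (n₁ + n₂ - 2) = [(30)(8.28²) + (17)(8.21²)] / 47 = 68.1409
SE = √(s_p²(1/n₁ + 1/n₂)) = √(68.1409 × (1/31 + 1/18)) = 2.4462
t = (x̄₁ - x̄₂) / SE = (51.09 - 57.84) / 2.4462 = -6.75 / 2.4462 = -2.759
p-value = 0.0082

Since p-value < α = 0.01, we reject H₀.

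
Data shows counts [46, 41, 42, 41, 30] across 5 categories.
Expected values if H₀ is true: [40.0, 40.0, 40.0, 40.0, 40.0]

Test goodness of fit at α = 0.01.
Chi-square goodness of fit test:
H₀: observed counts match expected distribution
H₁: observed counts differ from expected distribution
df = k - 1 = 4
χ² = Σ(O - E)²/E
   = (46 - 40.0)²/40.0 + (41 - 40.0)²/40.0 + (42 - 40.0)²/40.0 + (41 - 40.0)²/40.0 + (30 - 40.0)²/40.0
   = 0.900 + 0.025 + 0.100 + 0.025 + 2.500
   = 3.55
p-value = 0.4703

Since p-value > α = 0.01, we fail to reject H₀.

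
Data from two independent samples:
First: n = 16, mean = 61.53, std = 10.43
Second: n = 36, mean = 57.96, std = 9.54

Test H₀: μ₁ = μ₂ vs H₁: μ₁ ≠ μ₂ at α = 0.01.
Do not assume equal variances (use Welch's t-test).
Welch's two-sample t-test:
H₀: μ₁ = μ₂
H₁: μ₁ ≠ μ₂
s₁²/n₁ = 10.43²/16 = 6.7991,  s₂²/n₂ = 9.54²/36 = 2.5281
SE = √(s₁²/n₁ + s₂²/n₂) = √(6.7991 + 2.5281) = 3.0540
df (Welch-Satterthwaite) = (s₁²/n₁ + s₂²/n₂)² / [(s₁²/n₁)²/(n₁-1) + (s₂²/n₂)²/(n₂-1)] ≈ 26.65
t = (x̄₁ - x̄₂) / SE = (61.53 - 57.96) / 3.0540 = 3.57 / 3.0540 = 1.169
p-value = 0.2528

Since p-value > α = 0.01, we fail to reject H₀.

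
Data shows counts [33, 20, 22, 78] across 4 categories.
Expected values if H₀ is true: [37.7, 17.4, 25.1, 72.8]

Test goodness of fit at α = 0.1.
Chi-square goodness of fit test:
H₀: observed counts match expected distribution
H₁: observed counts differ from expected distribution
df = k - 1 = 3
χ² = Σ(O - E)²/E
   = (33 - 37.7)²/37.7 + (20 - 17.4)²/17.4 + (22 - 25.1)²/25.1 + (78 - 72.8)²/72.8
   = 0.586 + 0.389 + 0.383 + 0.371
   = 1.73
p-value = 0.6306

Since p-value > α = 0.1, we fail to reject H₀.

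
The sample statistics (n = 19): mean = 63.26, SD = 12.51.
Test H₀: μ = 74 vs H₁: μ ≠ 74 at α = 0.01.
One-sample t-test:
H₀: μ = 74
H₁: μ ≠ 74
df = n - 1 = 18
t = (x̄ - μ₀) / (s/√n) = (63.26 - 74) / (12.51/√19) = -3.742
p-value = 0.0015

Since p-value < α = 0.01, we reject H₀.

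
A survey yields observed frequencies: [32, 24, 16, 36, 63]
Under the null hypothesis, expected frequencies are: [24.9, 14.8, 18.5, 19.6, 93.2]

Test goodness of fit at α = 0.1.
Chi-square goodness of fit test:
H₀: observed counts match expected distribution
H₁: observed counts differ from expected distribution
df = k - 1 = 4
χ² = Σ(O - E)²/E
   = (32 - 24.9)²/24.9 + (24 - 14.8)²/14.8 + (16 - 18.5)²/18.5 + (36 - 19.6)²/19.6 + (63 - 93.2)²/93.2
   = 2.024 + 5.719 + 0.338 + 13.722 + 9.786
   = 31.59
p-value < 0.0001

Since p-value < α = 0.1, we reject H₀.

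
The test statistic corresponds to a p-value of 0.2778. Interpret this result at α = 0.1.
Since p = 0.2778 > α = 0.1, fail to reject H₀.
There is insufficient evidence to reject the null hypothesis; the result is not statistically significant at the 0.1 level.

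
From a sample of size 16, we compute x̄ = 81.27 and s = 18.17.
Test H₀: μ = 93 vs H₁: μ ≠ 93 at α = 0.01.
One-sample t-test:
H₀: μ = 93
H₁: μ ≠ 93
df = n - 1 = 15
t = (x̄ - μ₀) / (s/√n) = (81.27 - 93) / (18.17/√16) = -2.582
p-value = 0.0208

Since p-value > α = 0.01, we fail to reject H₀.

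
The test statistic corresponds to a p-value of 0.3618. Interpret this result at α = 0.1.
Since p = 0.3618 > α = 0.1, fail to reject H₀.
There is insufficient evidence to reject the null hypothesis; the result is not statistically significant at the 0.1 level.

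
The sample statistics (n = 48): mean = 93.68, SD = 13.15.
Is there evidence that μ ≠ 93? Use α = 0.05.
One-sample t-test:
H₀: μ = 93
H₁: μ ≠ 93
df = n - 1 = 47
t = (x̄ - μ₀) / (s/√n) = (93.68 - 93) / (13.15/√48) = 0.358
p-value = 0.7217

Since p-value > α = 0.05, we fail to reject H₀.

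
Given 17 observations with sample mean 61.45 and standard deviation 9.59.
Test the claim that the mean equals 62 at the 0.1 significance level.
One-sample t-test:
H₀: μ = 62
H₁: μ ≠ 62
df = n - 1 = 16
t = (x̄ - μ₀) / (s/√n) = (61.45 - 62) / (9.59/√17) = -0.236
p-value = 0.8161

Since p-value > α = 0.1, we fail to reject H₀.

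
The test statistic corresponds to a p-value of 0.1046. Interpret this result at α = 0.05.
Since p = 0.1046 > α = 0.05, fail to reject H₀.
There is insufficient evidence to reject the null hypothesis; the result is not statistically significant at the 0.05 level.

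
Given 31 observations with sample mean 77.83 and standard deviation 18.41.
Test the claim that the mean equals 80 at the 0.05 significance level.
One-sample t-test:
H₀: μ = 80
H₁: μ ≠ 80
df = n - 1 = 30
t = (x̄ - μ₀) / (s/√n) = (77.83 - 80) / (18.41/√31) = -0.656
p-value = 0.5166

Since p-value > α = 0.05, we fail to reject H₀.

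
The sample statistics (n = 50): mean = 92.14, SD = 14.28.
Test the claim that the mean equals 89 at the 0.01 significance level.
One-sample t-test:
H₀: μ = 89
H₁: μ ≠ 89
df = n - 1 = 49
t = (x̄ - μ₀) / (s/√n) = (92.14 - 89) / (14.28/√50) = 1.555
p-value = 0.1264

Since p-value > α = 0.01, we fail to reject H₀.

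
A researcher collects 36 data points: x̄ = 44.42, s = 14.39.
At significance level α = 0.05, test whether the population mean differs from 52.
One-sample t-test:
H₀: μ = 52
H₁: μ ≠ 52
df = n - 1 = 35
t = (x̄ - μ₀) / (s/√n) = (44.42 - 52) / (14.39/√36) = -3.161
p-value = 0.0032

Since p-value < α = 0.05, we reject H₀.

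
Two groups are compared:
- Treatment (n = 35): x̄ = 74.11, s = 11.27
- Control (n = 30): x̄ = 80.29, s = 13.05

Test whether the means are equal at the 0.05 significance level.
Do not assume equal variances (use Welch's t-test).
Welch's two-sample t-test:
H₀: μ₁ = μ₂
H₁: μ₁ ≠ μ₂
s₁²/n₁ = 11.27²/35 = 3.6289,  s₂²/n₂ = 13.05²/30 = 5.6768
SE = √(s₁²/n₁ + s₂²/n₂) = √(3.6289 + 5.6768) = 3.0505
df (Welch-Satterthwaite) = (s₁²/n₁ + s₂²/n₂)² / [(s₁²/n₁)²/(n₁-1) + (s₂²/n₂)²/(n₂-1)] ≈ 57.79
t = (x̄₁ - x̄₂) / SE = (74.11 - 80.29) / 3.0505 = -6.18 / 3.0505 = -2.026
p-value = 0.0474

Since p-value < α = 0.05, we reject H₀.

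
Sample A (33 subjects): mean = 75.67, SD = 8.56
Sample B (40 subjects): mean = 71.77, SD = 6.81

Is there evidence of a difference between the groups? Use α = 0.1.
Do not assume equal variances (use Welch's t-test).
Welch's two-sample t-test:
H₀: μ₁ = μ₂
H₁: μ₁ ≠ μ₂
s₁²/n₁ = 8.56²/33 = 2.2204,  s₂²/n₂ = 6.81²/40 = 1.1594
SE = √(s₁²/n₁ + s₂²/n₂) = √(2.2204 + 1.1594) = 1.8384
df (Welch-Satterthwaite) = (s₁²/n₁ + s₂²/n₂)² / [(s₁²/n₁)²/(n₁-1) + (s₂²/n₂)²/(n₂-1)] ≈ 60.59
t = (x̄₁ - x̄₂) / SE = (75.67 - 71.77) / 1.8384 = 3.90 / 1.8384 = 2.121
p-value = 0.0380

Since p-value < α = 0.1, we reject H₀.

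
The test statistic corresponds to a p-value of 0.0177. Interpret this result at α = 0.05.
Since p = 0.0177 < α = 0.05, reject H₀.
There is sufficient evidence to reject the null hypothesis; the result is statistically significant at the 0.05 level.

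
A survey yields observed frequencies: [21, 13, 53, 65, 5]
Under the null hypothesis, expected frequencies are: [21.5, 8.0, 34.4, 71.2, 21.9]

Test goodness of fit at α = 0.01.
Chi-square goodness of fit test:
H₀: observed counts match expected distribution
H₁: observed counts differ from expected distribution
df = k - 1 = 4
χ² = Σ(O - E)²/E
   = (21 - 21.5)²/21.5 + (13 - 8.0)²/8.0 + (53 - 34.4)²/34.4 + (65 - 71.2)²/71.2 + (5 - 21.9)²/21.9
   = 0.012 + 3.125 + 10.057 + 0.540 + 13.042
   = 26.78
p-value < 0.0001

Since p-value < α = 0.01, we reject H₀.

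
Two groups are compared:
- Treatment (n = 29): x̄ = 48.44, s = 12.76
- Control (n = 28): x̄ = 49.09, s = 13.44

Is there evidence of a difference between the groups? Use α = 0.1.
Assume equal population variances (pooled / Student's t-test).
Student's two-sample t-test (equal variances):
H₀: μ₁ = μ₂
H₁: μ₁ ≠ μ₂
df = n₁ + n₂ - 2 = 55
Pooled variance s_p² = [(n₁-1)s₁² + (n₂-1)s₂²] / (n₁ + n₂ - 2) = [(28)(12.76²) + (27)(13.44²)] / 55 = 171.5636
SE = √(s_p²(1/n₁ + 1/n₂)) = √(171.5636 × (1/29 + 1/28)) = 3.4703
t = (x̄₁ - x̄₂) / SE = (48.44 - 49.09) / 3.4703 = -0.65 / 3.4703 = -0.187
p-value = 0.8521

Since p-value > α = 0.1, we fail to reject H₀.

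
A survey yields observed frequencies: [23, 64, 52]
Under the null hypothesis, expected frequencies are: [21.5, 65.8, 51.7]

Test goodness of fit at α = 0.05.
Chi-square goodness of fit test:
H₀: observed counts match expected distribution
H₁: observed counts differ from expected distribution
df = k - 1 = 2
χ² = Σ(O - E)²/E
   = (23 - 21.5)²/21.5 + (64 - 65.8)²/65.8 + (52 - 51.7)²/51.7
   = 0.105 + 0.049 + 0.002
   = 0.16
p-value = 0.9251

Since p-value > α = 0.05, we fail to reject H₀.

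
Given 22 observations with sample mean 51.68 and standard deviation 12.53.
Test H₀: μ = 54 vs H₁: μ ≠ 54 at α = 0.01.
One-sample t-test:
H₀: μ = 54
H₁: μ ≠ 54
df = n - 1 = 21
t = (x̄ - μ₀) / (s/√n) = (51.68 - 54) / (12.53/√22) = -0.868
p-value = 0.3950

Since p-value > α = 0.01, we fail to reject H₀.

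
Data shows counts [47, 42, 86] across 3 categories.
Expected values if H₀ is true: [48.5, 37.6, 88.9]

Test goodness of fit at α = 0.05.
Chi-square goodness of fit test:
H₀: observed counts match expected distribution
H₁: observed counts differ from expected distribution
df = k - 1 = 2
χ² = Σ(O - E)²/E
   = (47 - 48.5)²/48.5 + (42 - 37.6)²/37.6 + (86 - 88.9)²/88.9
   = 0.046 + 0.515 + 0.095
   = 0.66
p-value = 0.7204

Since p-value > α = 0.05, we fail to reject H₀.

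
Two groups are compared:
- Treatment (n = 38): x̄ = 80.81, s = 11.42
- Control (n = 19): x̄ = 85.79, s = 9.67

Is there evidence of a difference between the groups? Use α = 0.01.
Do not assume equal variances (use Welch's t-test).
Welch's two-sample t-test:
H₀: μ₁ = μ₂
H₁: μ₁ ≠ μ₂
s₁²/n₁ = 11.42²/38 = 3.4320,  s₂²/n₂ = 9.67²/19 = 4.9215
SE = √(s₁²/n₁ + s₂²/n₂) = √(3.4320 + 4.9215) = 2.8902
df (Welch-Satterthwaite) = (s₁²/n₁ + s₂²/n₂)² / [(s₁²/n₁)²/(n₁-1) + (s₂²/n₂)²/(n₂-1)] ≈ 41.94
t = (x̄₁ - x̄₂) / SE = (80.81 - 85.79) / 2.8902 = -4.98 / 2.8902 = -1.723
p-value = 0.0922

Since p-value > α = 0.01, we fail to reject H₀.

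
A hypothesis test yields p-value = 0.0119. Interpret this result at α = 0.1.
Since p = 0.0119 < α = 0.1, reject H₀.
There is sufficient evidence to reject the null hypothesis; the result is statistically significant at the 0.1 level.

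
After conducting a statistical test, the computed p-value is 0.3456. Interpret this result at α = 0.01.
Since p = 0.3456 > α = 0.01, fail to reject H₀.
There is insufficient evidence to reject the null hypothesis; the result is not statistically significant at the 0.01 level.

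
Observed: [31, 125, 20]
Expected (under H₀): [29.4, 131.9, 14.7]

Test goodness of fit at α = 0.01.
Chi-square goodness of fit test:
H₀: observed counts match expected distribution
H₁: observed counts differ from expected distribution
df = k - 1 = 2
χ² = Σ(O - E)²/E
   = (31 - 29.4)²/29.4 + (125 - 131.9)²/131.9 + (20 - 14.7)²/14.7
   = 0.087 + 0.361 + 1.911
   = 2.36
p-value = 0.3074

Since p-value > α = 0.01, we fail to reject H₀.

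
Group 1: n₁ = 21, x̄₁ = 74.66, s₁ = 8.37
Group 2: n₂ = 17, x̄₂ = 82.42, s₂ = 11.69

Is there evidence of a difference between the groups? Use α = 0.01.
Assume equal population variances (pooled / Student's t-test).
Student's two-sample t-test (equal variances):
H₀: μ₁ = μ₂
H₁: μ₁ ≠ μ₂
df = n₁ + n₂ - 2 = 36
Pooled variance s_p² = [(n₁-1)s₁² + (n₂-1)s₂²] / (n₁ + n₂ - 2) = [(20)(8.37²) + (16)(11.69²)] / 36 = 99.6565
SE = √(s_p²(1/n₁ + 1/n₂)) = √(99.6565 × (1/21 + 1/17)) = 3.2569
t = (x̄₁ - x̄₂) / SE = (74.66 - 82.42) / 3.2569 = -7.76 / 3.2569 = -2.383
p-value = 0.0226

Since p-value > α = 0.01, we fail to reject H₀.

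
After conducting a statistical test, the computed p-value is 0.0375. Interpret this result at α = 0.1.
Since p = 0.0375 < α = 0.1, reject H₀.
There is sufficient evidence to reject the null hypothesis; the result is statistically significant at the 0.1 level.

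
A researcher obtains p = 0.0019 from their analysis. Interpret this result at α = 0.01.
Since p = 0.0019 < α = 0.01, reject H₀.
There is sufficient evidence to reject the null hypothesis; the result is statistically significant at the 0.01 level.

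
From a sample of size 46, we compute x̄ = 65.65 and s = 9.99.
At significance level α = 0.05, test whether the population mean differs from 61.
One-sample t-test:
H₀: μ = 61
H₁: μ ≠ 61
df = n - 1 = 45
t = (x̄ - μ₀) / (s/√n) = (65.65 - 61) / (9.99/√46) = 3.157
p-value = 0.0028

Since p-value < α = 0.05, we reject H₀.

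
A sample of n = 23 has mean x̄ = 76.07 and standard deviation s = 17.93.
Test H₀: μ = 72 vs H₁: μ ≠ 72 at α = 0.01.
One-sample t-test:
H₀: μ = 72
H₁: μ ≠ 72
df = n - 1 = 22
t = (x̄ - μ₀) / (s/√n) = (76.07 - 72) / (17.93/√23) = 1.089
p-value = 0.2881

Since p-value > α = 0.01, we fail to reject H₀.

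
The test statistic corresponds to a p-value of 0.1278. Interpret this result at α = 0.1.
Since p = 0.1278 > α = 0.1, fail to reject H₀.
There is insufficient evidence to reject the null hypothesis; the result is not statistically significant at the 0.1 level.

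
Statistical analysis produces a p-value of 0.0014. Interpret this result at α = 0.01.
Since p = 0.0014 < α = 0.01, reject H₀.
There is sufficient evidence to reject the null hypothesis; the result is statistically significant at the 0.01 level.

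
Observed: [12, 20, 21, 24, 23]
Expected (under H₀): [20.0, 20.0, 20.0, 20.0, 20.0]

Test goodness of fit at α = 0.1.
Chi-square goodness of fit test:
H₀: observed counts match expected distribution
H₁: observed counts differ from expected distribution
df = k - 1 = 4
χ² = Σ(O - E)²/E
   = (12 - 20.0)²/20.0 + (20 - 20.0)²/20.0 + (21 - 20.0)²/20.0 + (24 - 20.0)²/20.0 + (23 - 20.0)²/20.0
   = 3.200 + 0.000 + 0.050 + 0.800 + 0.450
   = 4.50
p-value = 0.3425

Since p-value > α = 0.1, we fail to reject H₀.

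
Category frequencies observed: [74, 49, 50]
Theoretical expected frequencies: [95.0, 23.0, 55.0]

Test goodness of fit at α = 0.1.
Chi-square goodness of fit test:
H₀: observed counts match expected distribution
H₁: observed counts differ from expected distribution
df = k - 1 = 2
χ² = Σ(O - E)²/E
   = (74 - 95.0)²/95.0 + (49 - 23.0)²/23.0 + (50 - 55.0)²/55.0
   = 4.642 + 29.391 + 0.455
   = 34.49
p-value < 0.0001

Since p-value < α = 0.1, we reject H₀.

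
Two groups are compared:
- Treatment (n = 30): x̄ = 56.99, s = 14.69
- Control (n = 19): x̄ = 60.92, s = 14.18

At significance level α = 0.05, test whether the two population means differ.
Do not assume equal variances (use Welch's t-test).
Welch's two-sample t-test:
H₀: μ₁ = μ₂
H₁: μ₁ ≠ μ₂
s₁²/n₁ = 14.69²/30 = 7.1932,  s₂²/n₂ = 14.18²/19 = 10.5828
SE = √(s₁²/n₁ + s₂²/n₂) = √(7.1932 + 10.5828) = 4.2162
df (Welch-Satterthwaite) = (s₁²/n₁ + s₂²/n₂)² / [(s₁²/n₁)²/(n₁-1) + (s₂²/n₂)²/(n₂-1)] ≈ 39.47
t = (x̄₁ - x̄₂) / SE = (56.99 - 60.92) / 4.2162 = -3.93 / 4.2162 = -0.932
p-value = 0.3569

Since p-value > α = 0.05, we fail to reject H₀.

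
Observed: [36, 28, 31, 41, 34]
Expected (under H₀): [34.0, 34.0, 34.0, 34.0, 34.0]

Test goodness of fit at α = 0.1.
Chi-square goodness of fit test:
H₀: observed counts match expected distribution
H₁: observed counts differ from expected distribution
df = k - 1 = 4
χ² = Σ(O - E)²/E
   = (36 - 34.0)²/34.0 + (28 - 34.0)²/34.0 + (31 - 34.0)²/34.0 + (41 - 34.0)²/34.0 + (34 - 34.0)²/34.0
   = 0.118 + 1.059 + 0.265 + 1.441 + 0.000
   = 2.88
p-value = 0.5777

Since p-value > α = 0.1, we fail to reject H₀.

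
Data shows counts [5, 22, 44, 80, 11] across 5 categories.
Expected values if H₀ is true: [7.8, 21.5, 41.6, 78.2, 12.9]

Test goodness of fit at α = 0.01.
Chi-square goodness of fit test:
H₀: observed counts match expected distribution
H₁: observed counts differ from expected distribution
df = k - 1 = 4
χ² = Σ(O - E)²/E
   = (5 - 7.8)²/7.8 + (22 - 21.5)²/21.5 + (44 - 41.6)²/41.6 + (80 - 78.2)²/78.2 + (11 - 12.9)²/12.9
   = 1.005 + 0.012 + 0.138 + 0.041 + 0.280
   = 1.48
p-value = 0.8308

Since p-value > α = 0.01, we fail to reject H₀.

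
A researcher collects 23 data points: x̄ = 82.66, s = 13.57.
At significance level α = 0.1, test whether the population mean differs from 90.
One-sample t-test:
H₀: μ = 90
H₁: μ ≠ 90
df = n - 1 = 22
t = (x̄ - μ₀) / (s/√n) = (82.66 - 90) / (13.57/√23) = -2.594
p-value = 0.0166

Since p-value < α = 0.1, we reject H₀.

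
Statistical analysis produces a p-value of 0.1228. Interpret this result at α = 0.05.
Since p = 0.1228 > α = 0.05, fail to reject H₀.
There is insufficient evidence to reject the null hypothesis; the result is not statistically significant at the 0.05 level.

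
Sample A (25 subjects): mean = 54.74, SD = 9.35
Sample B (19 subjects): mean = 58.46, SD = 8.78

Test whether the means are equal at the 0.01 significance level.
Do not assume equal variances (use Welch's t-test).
Welch's two-sample t-test:
H₀: μ₁ = μ₂
H₁: μ₁ ≠ μ₂
s₁²/n₁ = 9.35²/25 = 3.4969,  s₂²/n₂ = 8.78²/19 = 4.0573
SE = √(s₁²/n₁ + s₂²/n₂) = √(3.4969 + 4.0573) = 2.7485
df (Welch-Satterthwaite) = (s₁²/n₁ + s₂²/n₂)² / [(s₁²/n₁)²/(n₁-1) + (s₂²/n₂)²/(n₂-1)] ≈ 40.07
t = (x̄₁ - x̄₂) / SE = (54.74 - 58.46) / 2.7485 = -3.72 / 2.7485 = -1.353
p-value = 0.1835

Since p-value > α = 0.01, we fail to reject H₀.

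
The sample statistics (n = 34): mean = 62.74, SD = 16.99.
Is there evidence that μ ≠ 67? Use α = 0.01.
One-sample t-test:
H₀: μ = 67
H₁: μ ≠ 67
df = n - 1 = 33
t = (x̄ - μ₀) / (s/√n) = (62.74 - 67) / (16.99/√34) = -1.462
p-value = 0.1532

Since p-value > α = 0.01, we fail to reject H₀.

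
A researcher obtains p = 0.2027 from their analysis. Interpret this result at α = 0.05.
Since p = 0.2027 > α = 0.05, fail to reject H₀.
There is insufficient evidence to reject the null hypothesis; the result is not statistically significant at the 0.05 level.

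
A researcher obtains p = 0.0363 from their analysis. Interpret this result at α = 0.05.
Since p = 0.0363 < α = 0.05, reject H₀.
There is sufficient evidence to reject the null hypothesis; the result is statistically significant at the 0.05 level.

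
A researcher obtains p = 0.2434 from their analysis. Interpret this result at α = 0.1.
Since p = 0.2434 > α = 0.1, fail to reject H₀.
There is insufficient evidence to reject the null hypothesis; the result is not statistically significant at the 0.1 level.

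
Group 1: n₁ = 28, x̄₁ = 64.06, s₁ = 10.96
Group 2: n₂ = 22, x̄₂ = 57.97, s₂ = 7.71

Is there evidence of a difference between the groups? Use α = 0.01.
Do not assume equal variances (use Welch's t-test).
Welch's two-sample t-test:
H₀: μ₁ = μ₂
H₁: μ₁ ≠ μ₂
s₁²/n₁ = 10.96²/28 = 4.2901,  s₂²/n₂ = 7.71²/22 = 2.7020
SE = √(s₁²/n₁ + s₂²/n₂) = √(4.2901 + 2.7020) = 2.6443
df (Welch-Satterthwaite) = (s₁²/n₁ + s₂²/n₂)² / [(s₁²/n₁)²/(n₁-1) + (s₂²/n₂)²/(n₂-1)] ≈ 47.50
t = (x̄₁ - x̄₂) / SE = (64.06 - 57.97) / 2.6443 = 6.09 / 2.6443 = 2.303
p-value = 0.0257

Since p-value > α = 0.01, we fail to reject H₀.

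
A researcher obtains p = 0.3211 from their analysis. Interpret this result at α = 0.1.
Since p = 0.3211 > α = 0.1, fail to reject H₀.
There is insufficient evidence to reject the null hypothesis; the result is not statistically significant at the 0.1 level.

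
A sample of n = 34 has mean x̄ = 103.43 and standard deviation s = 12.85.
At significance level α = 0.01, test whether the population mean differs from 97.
One-sample t-test:
H₀: μ = 97
H₁: μ ≠ 97
df = n - 1 = 33
t = (x̄ - μ₀) / (s/√n) = (103.43 - 97) / (12.85/√34) = 2.918
p-value = 0.0063

Since p-value < α = 0.01, we reject H₀.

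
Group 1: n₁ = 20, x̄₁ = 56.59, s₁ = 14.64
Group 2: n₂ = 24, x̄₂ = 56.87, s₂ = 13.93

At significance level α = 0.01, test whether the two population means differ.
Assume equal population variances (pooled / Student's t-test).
Student's two-sample t-test (equal variances):
H₀: μ₁ = μ₂
H₁: μ₁ ≠ μ₂
df = n₁ + n₂ - 2 = 42
Pooled variance s_p² = [(n₁-1)s₁² + (n₂-1)s₂²] / (n₁ + n₂ - 2) = [(19)(14.64²) + (23)(13.93²)] / 42 = 203.2213
SE = √(s_p²(1/n₁ + 1/n₂)) = √(203.2213 × (1/20 + 1/24)) = 4.3161
t = (x̄₁ - x̄₂) / SE = (56.59 - 56.87) / 4.3161 = -0.28 / 4.3161 = -0.065
p-value = 0.9486

Since p-value > α = 0.01, we fail to reject H₀.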